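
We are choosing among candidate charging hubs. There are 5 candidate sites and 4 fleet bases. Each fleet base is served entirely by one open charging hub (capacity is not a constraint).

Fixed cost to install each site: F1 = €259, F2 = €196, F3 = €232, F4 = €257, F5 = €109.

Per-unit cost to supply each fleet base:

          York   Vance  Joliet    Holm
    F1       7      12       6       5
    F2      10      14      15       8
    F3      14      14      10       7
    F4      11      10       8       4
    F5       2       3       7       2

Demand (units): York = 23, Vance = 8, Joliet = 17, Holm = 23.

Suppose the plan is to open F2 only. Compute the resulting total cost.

Total cost: 977

Each fleet base is assigned to its cheapest site among the open ones.
{F2}: York→F2 10·23=230, Vance→F2 14·8=112, Joliet→F2 15·17=255, Holm→F2 8·23=184. Service 781; fixed 196; total 977.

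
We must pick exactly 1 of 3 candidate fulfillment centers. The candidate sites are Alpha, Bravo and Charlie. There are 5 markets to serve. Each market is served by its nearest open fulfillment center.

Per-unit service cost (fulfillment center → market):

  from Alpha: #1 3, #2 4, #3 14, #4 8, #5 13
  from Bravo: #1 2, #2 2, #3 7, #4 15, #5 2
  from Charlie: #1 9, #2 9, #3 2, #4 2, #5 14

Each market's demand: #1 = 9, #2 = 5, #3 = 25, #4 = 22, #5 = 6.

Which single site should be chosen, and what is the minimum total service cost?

Choose Charlie only; total service cost 304.

With exactly 1 open, each market uses its cheapest among the chosen.
{Charlie}: #1→Charlie 9·9=81, #2→Charlie 9·5=45, #3→Charlie 2·25=50, #4→Charlie 2·22=44, #5→Charlie 14·6=84. Service cost 304.
{Bravo}: service cost 545
{Alpha}: service cost 651
Among all 3 size-1 choices, {Charlie} is lowest.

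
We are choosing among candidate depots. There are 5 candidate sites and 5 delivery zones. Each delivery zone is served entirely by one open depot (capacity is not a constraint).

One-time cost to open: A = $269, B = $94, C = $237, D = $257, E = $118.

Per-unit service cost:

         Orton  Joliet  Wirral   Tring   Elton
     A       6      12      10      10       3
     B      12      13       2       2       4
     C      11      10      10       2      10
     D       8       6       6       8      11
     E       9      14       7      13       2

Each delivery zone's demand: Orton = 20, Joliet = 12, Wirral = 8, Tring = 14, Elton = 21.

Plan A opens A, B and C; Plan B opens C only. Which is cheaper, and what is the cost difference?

Plan A: {A, B, C}: Orton→A 6·20=120, Joliet→C 10·12=120, Wirral→B 2·8=16, Tring→B 2·14=28, Elton→A 3·21=63. Service 347; fixed 600; total 947.
Plan B: {C}: Orton→C 11·20=220, Joliet→C 10·12=120, Wirral→C 10·8=80, Tring→C 2·14=28, Elton→C 10·21=210. Service 658; fixed 237; total 895.
Difference: |947 − 895| = 52.

Plan B is cheaper by 52.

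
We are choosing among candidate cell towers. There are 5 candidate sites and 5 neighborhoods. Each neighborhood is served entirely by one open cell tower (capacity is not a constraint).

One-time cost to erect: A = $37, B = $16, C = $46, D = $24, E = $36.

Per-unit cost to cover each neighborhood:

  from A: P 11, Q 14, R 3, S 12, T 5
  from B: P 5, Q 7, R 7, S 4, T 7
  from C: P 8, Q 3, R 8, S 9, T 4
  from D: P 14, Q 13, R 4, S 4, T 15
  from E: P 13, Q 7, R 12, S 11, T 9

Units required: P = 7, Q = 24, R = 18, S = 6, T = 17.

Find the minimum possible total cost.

For any fixed open set, each neighborhood goes to its cheapest open site; total = fixed + service.
{A, B, C}: P→B 5·7=35, Q→C 3·24=72, R→A 3·18=54, S→B 4·6=24, T→C 4·17=68. Service 253; fixed 99; total 352.
{B, C, D}: P→B 5·7=35, Q→C 3·24=72, R→D 4·18=72, S→B 4·6=24, T→C 4·17=68. Service 271; fixed 86; total 357.
{C, D}: P→C 8·7=56, Q→C 3·24=72, R→D 4·18=72, S→D 4·6=24, T→C 4·17=68. Service 292; fixed 70; total 362.
{A, B, C, D, E}: P→B 5·7=35, Q→C 3·24=72, R→A 3·18=54, S→B 4·6=24, T→C 4·17=68. Service 253; fixed 159; total 412.
No other subset beats 352.

Minimum total cost: 352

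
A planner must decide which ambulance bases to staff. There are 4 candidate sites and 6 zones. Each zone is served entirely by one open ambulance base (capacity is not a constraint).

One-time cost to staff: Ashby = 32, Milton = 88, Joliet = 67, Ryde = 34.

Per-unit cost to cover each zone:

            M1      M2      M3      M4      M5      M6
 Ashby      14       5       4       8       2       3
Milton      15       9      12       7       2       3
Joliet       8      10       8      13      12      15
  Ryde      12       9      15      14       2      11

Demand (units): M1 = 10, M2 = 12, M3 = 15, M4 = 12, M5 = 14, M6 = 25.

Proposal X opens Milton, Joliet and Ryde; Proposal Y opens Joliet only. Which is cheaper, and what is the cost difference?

Proposal X: {Milton, Joliet, Ryde}: M1→Joliet 8·10=80, M2→Milton 9·12=108, M3→Joliet 8·15=120, M4→Milton 7·12=84, M5→Milton 2·14=28, M6→Milton 3·25=75. Service 495; fixed 189; total 684.
Proposal Y: {Joliet}: M1→Joliet 8·10=80, M2→Joliet 10·12=120, M3→Joliet 8·15=120, M4→Joliet 13·12=156, M5→Joliet 12·14=168, M6→Joliet 15·25=375. Service 1019; fixed 67; total 1086.
Difference: |684 − 1086| = 402.

Proposal X is cheaper by 402.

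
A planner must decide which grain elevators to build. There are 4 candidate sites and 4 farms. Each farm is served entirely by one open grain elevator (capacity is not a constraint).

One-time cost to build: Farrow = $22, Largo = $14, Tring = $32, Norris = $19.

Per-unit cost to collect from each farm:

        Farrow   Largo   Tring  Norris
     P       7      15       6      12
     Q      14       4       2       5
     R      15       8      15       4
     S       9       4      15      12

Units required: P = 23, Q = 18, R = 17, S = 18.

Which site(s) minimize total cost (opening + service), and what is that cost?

Open Largo, Tring and Norris; minimum total cost 379.

For any fixed open set, each farm goes to its cheapest open site; total = fixed + service.
{Largo, Tring, Norris}: P→Tring 6·23=138, Q→Tring 2·18=36, R→Norris 4·17=68, S→Largo 4·18=72. Service 314; fixed 65; total 379.
{Farrow, Largo, Tring, Norris}: P→Tring 6·23=138, Q→Tring 2·18=36, R→Norris 4·17=68, S→Largo 4·18=72. Service 314; fixed 87; total 401.
{Farrow, Largo, Norris}: service 373 + fixed 55 = 428
{Largo}: service 625 + fixed 14 = 639
No other subset beats 379.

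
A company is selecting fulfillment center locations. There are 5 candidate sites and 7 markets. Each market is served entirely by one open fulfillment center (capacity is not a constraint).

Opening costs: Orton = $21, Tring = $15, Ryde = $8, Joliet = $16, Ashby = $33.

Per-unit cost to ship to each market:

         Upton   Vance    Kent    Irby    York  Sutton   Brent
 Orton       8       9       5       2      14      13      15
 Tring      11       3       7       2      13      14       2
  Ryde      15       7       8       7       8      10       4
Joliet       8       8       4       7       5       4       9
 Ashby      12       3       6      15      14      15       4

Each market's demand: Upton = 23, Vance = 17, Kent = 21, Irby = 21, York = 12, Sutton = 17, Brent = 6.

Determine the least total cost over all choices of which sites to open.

Minimum total cost: 532

For any fixed open set, each market goes to its cheapest open site; total = fixed + service.
{Tring, Joliet}: Upton→Joliet 8·23=184, Vance→Tring 3·17=51, Kent→Joliet 4·21=84, Irby→Tring 2·21=42, York→Joliet 5·12=60, Sutton→Joliet 4·17=68, Brent→Tring 2·6=12. Service 501; fixed 31; total 532.
{Tring, Ryde, Joliet}: service 501 + fixed 39 = 540
{Orton, Tring, Joliet}: service 501 + fixed 52 = 553
{Orton, Tring, Ryde, Joliet, Ashby}: Upton→Orton 8·23=184, Vance→Tring 3·17=51, Kent→Joliet 4·21=84, Irby→Orton 2·21=42, York→Joliet 5·12=60, Sutton→Joliet 4·17=68, Brent→Tring 2·6=12. Service 501; fixed 93; total 594.
No other subset beats 532.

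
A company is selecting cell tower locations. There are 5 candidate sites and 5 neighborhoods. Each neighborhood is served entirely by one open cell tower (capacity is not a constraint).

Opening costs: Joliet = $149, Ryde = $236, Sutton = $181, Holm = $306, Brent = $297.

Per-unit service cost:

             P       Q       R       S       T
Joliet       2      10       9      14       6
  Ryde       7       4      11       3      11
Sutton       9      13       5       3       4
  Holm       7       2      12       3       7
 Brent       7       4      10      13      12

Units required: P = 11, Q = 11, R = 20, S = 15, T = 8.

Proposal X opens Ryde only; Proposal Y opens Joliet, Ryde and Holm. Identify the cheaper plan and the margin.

Proposal X is cheaper by 298.

Proposal X: {Ryde}: P→Ryde 7·11=77, Q→Ryde 4·11=44, R→Ryde 11·20=220, S→Ryde 3·15=45, T→Ryde 11·8=88. Service 474; fixed 236; total 710.
Proposal Y: {Joliet, Ryde, Holm}: P→Joliet 2·11=22, Q→Holm 2·11=22, R→Joliet 9·20=180, S→Ryde 3·15=45, T→Joliet 6·8=48. Service 317; fixed 691; total 1008.
Difference: |710 − 1008| = 298.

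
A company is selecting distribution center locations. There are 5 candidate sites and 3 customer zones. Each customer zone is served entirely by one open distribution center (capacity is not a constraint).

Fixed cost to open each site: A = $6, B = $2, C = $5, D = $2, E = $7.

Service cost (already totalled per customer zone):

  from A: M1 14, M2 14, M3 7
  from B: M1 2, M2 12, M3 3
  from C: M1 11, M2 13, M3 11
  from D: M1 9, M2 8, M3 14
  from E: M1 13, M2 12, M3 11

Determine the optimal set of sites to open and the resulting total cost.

Open B and D; minimum total cost 17.

For any fixed open set, each customer zone goes to its cheapest open site; total = fixed + service.
{B, D}: M1→B 2, M2→D 8, M3→B 3. Service 13; fixed 4; total 17.
{B}: service 17 + fixed 2 = 19
{B, C, D}: service 13 + fixed 9 = 22
{A, B, C, D, E}: service 13 + fixed 22 = 35
No other subset beats 17.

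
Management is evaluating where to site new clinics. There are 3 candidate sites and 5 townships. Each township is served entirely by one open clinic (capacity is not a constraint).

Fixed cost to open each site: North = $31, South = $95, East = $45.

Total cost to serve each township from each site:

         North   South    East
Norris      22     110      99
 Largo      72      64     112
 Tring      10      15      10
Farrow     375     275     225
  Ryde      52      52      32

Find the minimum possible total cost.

Minimum total cost: 437

For any fixed open set, each township goes to its cheapest open site; total = fixed + service.
{North, East}: Norris→North 22, Largo→North 72, Tring→North 10, Farrow→East 225, Ryde→East 32. Service 361; fixed 76; total 437.
{East}: service 478 + fixed 45 = 523
{North, South, East}: Norris→North 22, Largo→South 64, Tring→North 10, Farrow→East 225, Ryde→East 32. Service 353; fixed 171; total 524.
{North}: service 531 + fixed 31 = 562
(All 7 nonempty subsets were checked; North and East is lowest.)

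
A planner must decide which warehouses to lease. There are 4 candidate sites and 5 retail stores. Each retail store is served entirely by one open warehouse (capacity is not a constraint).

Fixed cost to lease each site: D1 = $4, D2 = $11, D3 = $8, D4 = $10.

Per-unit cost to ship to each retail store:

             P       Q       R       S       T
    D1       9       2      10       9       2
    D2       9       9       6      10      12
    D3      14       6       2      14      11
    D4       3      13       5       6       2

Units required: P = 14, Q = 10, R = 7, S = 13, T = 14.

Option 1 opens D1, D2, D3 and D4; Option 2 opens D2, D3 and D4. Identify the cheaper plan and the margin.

Option 1 is cheaper by 36.

Option 1: {D1, D2, D3, D4}: P→D4 3·14=42, Q→D1 2·10=20, R→D3 2·7=14, S→D4 6·13=78, T→D1 2·14=28. Service 182; fixed 33; total 215.
Option 2: {D2, D3, D4}: P→D4 3·14=42, Q→D3 6·10=60, R→D3 2·7=14, S→D4 6·13=78, T→D4 2·14=28. Service 222; fixed 29; total 251.
Difference: |215 − 251| = 36.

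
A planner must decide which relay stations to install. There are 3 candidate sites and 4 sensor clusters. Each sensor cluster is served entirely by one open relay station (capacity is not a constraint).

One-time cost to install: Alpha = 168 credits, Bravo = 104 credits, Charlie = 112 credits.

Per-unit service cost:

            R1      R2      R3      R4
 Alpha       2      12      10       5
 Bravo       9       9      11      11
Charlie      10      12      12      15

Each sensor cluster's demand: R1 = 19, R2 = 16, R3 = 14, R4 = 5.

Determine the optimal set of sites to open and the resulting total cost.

For any fixed open set, each sensor cluster goes to its cheapest open site; total = fixed + service.
{Alpha}: R1→Alpha 2·19=38, R2→Alpha 12·16=192, R3→Alpha 10·14=140, R4→Alpha 5·5=25. Service 395; fixed 168; total 563.
{Alpha, Bravo}: service 347 + fixed 272 = 619
{Bravo}: service 524 + fixed 104 = 628
{Alpha, Bravo, Charlie}: service 347 + fixed 384 = 731
(All 7 nonempty subsets were checked; Alpha only is lowest.)

Open Alpha only; minimum total cost 563.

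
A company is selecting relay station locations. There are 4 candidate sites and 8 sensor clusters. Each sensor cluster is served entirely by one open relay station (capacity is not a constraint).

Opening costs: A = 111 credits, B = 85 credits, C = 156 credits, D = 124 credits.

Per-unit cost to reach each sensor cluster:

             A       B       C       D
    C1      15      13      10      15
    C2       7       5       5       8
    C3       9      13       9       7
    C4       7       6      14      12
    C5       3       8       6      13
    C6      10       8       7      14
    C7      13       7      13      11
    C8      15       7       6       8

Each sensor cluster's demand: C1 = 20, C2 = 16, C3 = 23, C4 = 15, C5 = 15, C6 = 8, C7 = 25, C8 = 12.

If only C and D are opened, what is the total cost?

Each sensor cluster is assigned to its cheapest site among the open ones.
{C, D}: C1→C 10·20=200, C2→C 5·16=80, C3→D 7·23=161, C4→D 12·15=180, C5→C 6·15=90, C6→C 7·8=56, C7→D 11·25=275, C8→C 6·12=72. Service 1114; fixed 280; total 1394.

Total cost: 1394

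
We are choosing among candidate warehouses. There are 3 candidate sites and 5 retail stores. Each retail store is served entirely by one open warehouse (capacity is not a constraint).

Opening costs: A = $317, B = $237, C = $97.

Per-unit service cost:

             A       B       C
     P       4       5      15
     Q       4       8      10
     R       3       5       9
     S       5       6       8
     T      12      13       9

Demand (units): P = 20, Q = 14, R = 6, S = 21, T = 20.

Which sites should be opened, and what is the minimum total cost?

For any fixed open set, each retail store goes to its cheapest open site; total = fixed + service.
{A}: P→A 4·20=80, Q→A 4·14=56, R→A 3·6=18, S→A 5·21=105, T→A 12·20=240. Service 499; fixed 317; total 816.
{A, C}: service 439 + fixed 414 = 853
{B}: service 628 + fixed 237 = 865
{A, B, C}: P→A 4·20=80, Q→A 4·14=56, R→A 3·6=18, S→A 5·21=105, T→C 9·20=180. Service 439; fixed 651; total 1090.
No other subset beats 816.

Open A only; minimum total cost 816.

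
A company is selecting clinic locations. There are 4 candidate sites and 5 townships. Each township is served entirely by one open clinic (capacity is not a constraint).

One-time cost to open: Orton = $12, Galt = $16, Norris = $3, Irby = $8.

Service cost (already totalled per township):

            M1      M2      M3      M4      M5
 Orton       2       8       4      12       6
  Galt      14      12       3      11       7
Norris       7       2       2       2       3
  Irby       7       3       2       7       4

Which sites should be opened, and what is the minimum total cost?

For any fixed open set, each township goes to its cheapest open site; total = fixed + service.
{Norris}: M1→Norris 7, M2→Norris 2, M3→Norris 2, M4→Norris 2, M5→Norris 3. Service 16; fixed 3; total 19.
{Orton, Norris}: service 11 + fixed 15 = 26
{Norris, Irby}: service 16 + fixed 11 = 27
{Orton, Galt, Norris, Irby}: M1→Orton 2, M2→Norris 2, M3→Norris 2, M4→Norris 2, M5→Norris 3. Service 11; fixed 39; total 50.
No other subset beats 19.

Open Norris only; minimum total cost 19.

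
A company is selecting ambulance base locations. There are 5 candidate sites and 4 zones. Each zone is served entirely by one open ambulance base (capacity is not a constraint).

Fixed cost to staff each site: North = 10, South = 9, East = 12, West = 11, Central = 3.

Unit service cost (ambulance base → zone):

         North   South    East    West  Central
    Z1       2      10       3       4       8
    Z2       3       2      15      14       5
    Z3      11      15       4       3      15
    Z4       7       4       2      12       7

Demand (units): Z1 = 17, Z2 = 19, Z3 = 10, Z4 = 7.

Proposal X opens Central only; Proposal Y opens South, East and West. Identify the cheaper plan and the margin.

Proposal X: {Central}: Z1→Central 8·17=136, Z2→Central 5·19=95, Z3→Central 15·10=150, Z4→Central 7·7=49. Service 430; fixed 3; total 433.
Proposal Y: {South, East, West}: Z1→East 3·17=51, Z2→South 2·19=38, Z3→West 3·10=30, Z4→East 2·7=14. Service 133; fixed 32; total 165.
Difference: |433 − 165| = 268.

Proposal Y is cheaper by 268.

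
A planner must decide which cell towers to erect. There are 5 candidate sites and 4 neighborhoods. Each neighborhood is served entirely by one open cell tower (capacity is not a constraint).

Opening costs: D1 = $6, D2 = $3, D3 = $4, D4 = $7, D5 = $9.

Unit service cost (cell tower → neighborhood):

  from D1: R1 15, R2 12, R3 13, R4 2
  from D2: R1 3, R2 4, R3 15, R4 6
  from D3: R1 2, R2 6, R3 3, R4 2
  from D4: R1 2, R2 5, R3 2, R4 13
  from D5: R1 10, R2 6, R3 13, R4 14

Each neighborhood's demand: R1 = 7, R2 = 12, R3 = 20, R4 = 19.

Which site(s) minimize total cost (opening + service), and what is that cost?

For any fixed open set, each neighborhood goes to its cheapest open site; total = fixed + service.
{D2, D3, D4}: R1→D3 2·7=14, R2→D2 4·12=48, R3→D4 2·20=40, R4→D3 2·19=38. Service 140; fixed 14; total 154.
{D1, D2, D4}: R1→D4 2·7=14, R2→D2 4·12=48, R3→D4 2·20=40, R4→D1 2·19=38. Service 140; fixed 16; total 156.
{D1, D2, D3, D4}: R1→D3 2·7=14, R2→D2 4·12=48, R3→D4 2·20=40, R4→D1 2·19=38. Service 140; fixed 20; total 160.
{D1, D2, D3, D4, D5}: R1→D3 2·7=14, R2→D2 4·12=48, R3→D4 2·20=40, R4→D1 2·19=38. Service 140; fixed 29; total 169.
No other subset beats 154.

Open D2, D3 and D4; minimum total cost 154.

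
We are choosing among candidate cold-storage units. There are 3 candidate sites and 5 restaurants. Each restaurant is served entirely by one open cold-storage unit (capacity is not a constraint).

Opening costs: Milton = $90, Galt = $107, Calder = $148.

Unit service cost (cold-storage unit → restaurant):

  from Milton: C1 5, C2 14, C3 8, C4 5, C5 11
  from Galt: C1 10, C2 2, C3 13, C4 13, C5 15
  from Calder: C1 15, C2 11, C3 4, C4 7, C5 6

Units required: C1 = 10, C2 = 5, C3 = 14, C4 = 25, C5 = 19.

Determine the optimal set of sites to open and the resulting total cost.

Open Milton and Calder; minimum total cost 638.

For any fixed open set, each restaurant goes to its cheapest open site; total = fixed + service.
{Milton, Calder}: C1→Milton 5·10=50, C2→Calder 11·5=55, C3→Calder 4·14=56, C4→Milton 5·25=125, C5→Calder 6·19=114. Service 400; fixed 238; total 638.
{Milton}: service 566 + fixed 90 = 656
{Calder}: C1→Calder 15·10=150, C2→Calder 11·5=55, C3→Calder 4·14=56, C4→Calder 7·25=175, C5→Calder 6·19=114. Service 550; fixed 148; total 698.
{Milton, Galt, Calder}: C1→Milton 5·10=50, C2→Galt 2·5=10, C3→Calder 4·14=56, C4→Milton 5·25=125, C5→Calder 6·19=114. Service 355; fixed 345; total 700.
(All 7 nonempty subsets were checked; Milton and Calder is lowest.)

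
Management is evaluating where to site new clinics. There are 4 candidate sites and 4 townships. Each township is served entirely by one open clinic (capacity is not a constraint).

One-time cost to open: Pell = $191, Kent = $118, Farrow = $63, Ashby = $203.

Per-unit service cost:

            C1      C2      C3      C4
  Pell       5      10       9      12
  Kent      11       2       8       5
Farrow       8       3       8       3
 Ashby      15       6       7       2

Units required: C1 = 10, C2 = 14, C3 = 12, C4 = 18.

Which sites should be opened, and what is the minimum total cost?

Open Farrow only; minimum total cost 335.

For any fixed open set, each township goes to its cheapest open site; total = fixed + service.
{Farrow}: C1→Farrow 8·10=80, C2→Farrow 3·14=42, C3→Farrow 8·12=96, C4→Farrow 3·18=54. Service 272; fixed 63; total 335.
{Kent, Farrow}: C1→Farrow 8·10=80, C2→Kent 2·14=28, C3→Kent 8·12=96, C4→Farrow 3·18=54. Service 258; fixed 181; total 439.
{Kent}: C1→Kent 11·10=110, C2→Kent 2·14=28, C3→Kent 8·12=96, C4→Kent 5·18=90. Service 324; fixed 118; total 442.
{Pell, Kent, Farrow, Ashby}: service 198 + fixed 575 = 773
(All 15 nonempty subsets were checked; Farrow only is lowest.)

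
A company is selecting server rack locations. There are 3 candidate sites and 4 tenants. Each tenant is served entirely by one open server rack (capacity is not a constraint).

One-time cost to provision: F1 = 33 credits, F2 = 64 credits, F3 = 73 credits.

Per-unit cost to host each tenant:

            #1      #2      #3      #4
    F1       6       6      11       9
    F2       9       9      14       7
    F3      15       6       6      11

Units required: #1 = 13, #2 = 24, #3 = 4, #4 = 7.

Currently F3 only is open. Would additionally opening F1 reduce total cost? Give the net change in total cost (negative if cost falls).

Yes — net change −98 (cost falls by 98).

Current service cost with {F3}: 440.
Adding F1: each tenant re-picks its cheapest; new service cost 309, saving 131.
Extra fixed cost: 33. Net change = 33 − 131 = -98.
(Totals: 513 → 415.)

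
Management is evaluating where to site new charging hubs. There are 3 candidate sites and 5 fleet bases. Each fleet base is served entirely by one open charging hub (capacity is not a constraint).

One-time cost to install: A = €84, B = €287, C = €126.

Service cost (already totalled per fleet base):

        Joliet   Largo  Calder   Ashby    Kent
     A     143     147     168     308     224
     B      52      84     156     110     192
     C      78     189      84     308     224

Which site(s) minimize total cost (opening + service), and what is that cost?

Open B only; minimum total cost 881.

For any fixed open set, each fleet base goes to its cheapest open site; total = fixed + service.
{B}: Joliet→B 52, Largo→B 84, Calder→B 156, Ashby→B 110, Kent→B 192. Service 594; fixed 287; total 881.
{B, C}: service 522 + fixed 413 = 935
{A, B}: service 594 + fixed 371 = 965
{A, B, C}: service 522 + fixed 497 = 1019
No other subset beats 881.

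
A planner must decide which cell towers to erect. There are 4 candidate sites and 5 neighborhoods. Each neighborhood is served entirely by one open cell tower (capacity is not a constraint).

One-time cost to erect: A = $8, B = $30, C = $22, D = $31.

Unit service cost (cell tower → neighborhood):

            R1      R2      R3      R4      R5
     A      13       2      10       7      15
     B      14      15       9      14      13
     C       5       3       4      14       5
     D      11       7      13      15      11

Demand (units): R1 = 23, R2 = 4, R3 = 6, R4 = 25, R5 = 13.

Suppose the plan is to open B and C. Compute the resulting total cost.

Each neighborhood is assigned to its cheapest site among the open ones.
{B, C}: R1→C 5·23=115, R2→C 3·4=12, R3→C 4·6=24, R4→B 14·25=350, R5→C 5·13=65. Service 566; fixed 52; total 618.

Total cost: 618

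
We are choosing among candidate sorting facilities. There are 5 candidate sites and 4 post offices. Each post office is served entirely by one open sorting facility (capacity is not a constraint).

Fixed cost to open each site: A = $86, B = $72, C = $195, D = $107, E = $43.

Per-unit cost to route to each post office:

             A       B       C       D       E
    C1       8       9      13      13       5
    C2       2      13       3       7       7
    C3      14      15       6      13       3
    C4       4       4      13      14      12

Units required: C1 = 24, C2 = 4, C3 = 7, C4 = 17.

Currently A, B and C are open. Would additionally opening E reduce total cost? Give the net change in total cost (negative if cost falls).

Yes — net change −50 (cost falls by 50).

Current service cost with {A, B, C}: 310.
Adding E: each post office re-picks its cheapest; new service cost 217, saving 93.
Extra fixed cost: 43. Net change = 43 − 93 = -50.
(Totals: 663 → 613.)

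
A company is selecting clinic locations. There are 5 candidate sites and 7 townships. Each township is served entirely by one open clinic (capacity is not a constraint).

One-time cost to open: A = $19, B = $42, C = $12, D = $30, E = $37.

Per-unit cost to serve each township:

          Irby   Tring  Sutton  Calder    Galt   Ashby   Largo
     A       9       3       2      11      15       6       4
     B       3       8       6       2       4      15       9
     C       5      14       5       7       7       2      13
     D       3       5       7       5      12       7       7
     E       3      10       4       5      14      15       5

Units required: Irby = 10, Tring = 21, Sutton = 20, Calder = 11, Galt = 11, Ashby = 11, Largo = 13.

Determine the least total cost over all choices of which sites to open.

Minimum total cost: 346

For any fixed open set, each township goes to its cheapest open site; total = fixed + service.
{A, B, C}: Irby→B 3·10=30, Tring→A 3·21=63, Sutton→A 2·20=40, Calder→B 2·11=22, Galt→B 4·11=44, Ashby→C 2·11=22, Largo→A 4·13=52. Service 273; fixed 73; total 346.
{A, B, C, D}: service 273 + fixed 103 = 376
{A, B}: service 317 + fixed 61 = 378
{A, B, C, D, E}: Irby→B 3·10=30, Tring→A 3·21=63, Sutton→A 2·20=40, Calder→B 2·11=22, Galt→B 4·11=44, Ashby→C 2·11=22, Largo→A 4·13=52. Service 273; fixed 140; total 413.
No other subset beats 346.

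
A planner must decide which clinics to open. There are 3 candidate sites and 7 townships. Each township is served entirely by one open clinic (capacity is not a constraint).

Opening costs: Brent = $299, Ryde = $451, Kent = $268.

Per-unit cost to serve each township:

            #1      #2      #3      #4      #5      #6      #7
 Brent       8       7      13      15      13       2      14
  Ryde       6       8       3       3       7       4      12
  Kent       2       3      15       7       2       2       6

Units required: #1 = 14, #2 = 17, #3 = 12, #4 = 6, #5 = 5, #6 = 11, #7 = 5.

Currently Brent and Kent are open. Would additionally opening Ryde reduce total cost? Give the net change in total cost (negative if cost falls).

No — net change +307 (cost rises by 307).

Current service cost with {Brent, Kent}: 339.
Adding Ryde: each township re-picks its cheapest; new service cost 195, saving 144.
Extra fixed cost: 451. Net change = 451 − 144 = 307.
(Totals: 906 → 1213.)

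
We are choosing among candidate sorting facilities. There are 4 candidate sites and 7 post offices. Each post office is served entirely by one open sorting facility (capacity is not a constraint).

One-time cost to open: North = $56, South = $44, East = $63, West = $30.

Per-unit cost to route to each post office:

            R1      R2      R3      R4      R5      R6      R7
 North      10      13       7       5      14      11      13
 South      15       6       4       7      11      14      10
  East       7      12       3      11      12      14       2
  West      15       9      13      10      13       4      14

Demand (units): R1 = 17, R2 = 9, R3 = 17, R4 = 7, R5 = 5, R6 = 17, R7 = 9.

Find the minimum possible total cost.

For any fixed open set, each post office goes to its cheapest open site; total = fixed + service.
{South, East, West}: R1→East 7·17=119, R2→South 6·9=54, R3→East 3·17=51, R4→South 7·7=49, R5→South 11·5=55, R6→West 4·17=68, R7→East 2·9=18. Service 414; fixed 137; total 551.
{East, West}: R1→East 7·17=119, R2→West 9·9=81, R3→East 3·17=51, R4→West 10·7=70, R5→East 12·5=60, R6→West 4·17=68, R7→East 2·9=18. Service 467; fixed 93; total 560.
{North, East, West}: R1→East 7·17=119, R2→West 9·9=81, R3→East 3·17=51, R4→North 5·7=35, R5→East 12·5=60, R6→West 4·17=68, R7→East 2·9=18. Service 432; fixed 149; total 581.
{North, South, East, West}: R1→East 7·17=119, R2→South 6·9=54, R3→East 3·17=51, R4→North 5·7=35, R5→South 11·5=55, R6→West 4·17=68, R7→East 2·9=18. Service 400; fixed 193; total 593.
No other subset beats 551.

Minimum total cost: 551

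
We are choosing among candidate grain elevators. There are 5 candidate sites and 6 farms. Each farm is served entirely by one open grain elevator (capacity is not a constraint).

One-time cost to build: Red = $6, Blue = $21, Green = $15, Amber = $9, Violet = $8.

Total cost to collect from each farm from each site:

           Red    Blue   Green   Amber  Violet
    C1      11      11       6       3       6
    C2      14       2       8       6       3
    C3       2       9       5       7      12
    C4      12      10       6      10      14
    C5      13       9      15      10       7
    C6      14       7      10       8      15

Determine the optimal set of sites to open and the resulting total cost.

Open Amber only; minimum total cost 53.

For any fixed open set, each farm goes to its cheapest open site; total = fixed + service.
{Amber}: C1→Amber 3, C2→Amber 6, C3→Amber 7, C4→Amber 10, C5→Amber 10, C6→Amber 8. Service 44; fixed 9; total 53.
{Red, Amber}: service 39 + fixed 15 = 54
{Amber, Violet}: service 38 + fixed 17 = 55
{Red, Blue, Green, Amber, Violet}: service 27 + fixed 59 = 86
No other subset beats 53.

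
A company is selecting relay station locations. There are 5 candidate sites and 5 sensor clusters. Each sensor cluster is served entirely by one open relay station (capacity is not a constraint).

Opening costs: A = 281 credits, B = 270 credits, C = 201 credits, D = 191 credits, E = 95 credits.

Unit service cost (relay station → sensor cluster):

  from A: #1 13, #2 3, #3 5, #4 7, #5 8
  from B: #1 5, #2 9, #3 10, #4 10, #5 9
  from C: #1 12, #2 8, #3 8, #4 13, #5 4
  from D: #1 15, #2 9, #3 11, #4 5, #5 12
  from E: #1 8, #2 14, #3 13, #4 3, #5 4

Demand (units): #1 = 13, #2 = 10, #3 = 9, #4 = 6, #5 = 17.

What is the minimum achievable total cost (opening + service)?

Minimum total cost: 542

For any fixed open set, each sensor cluster goes to its cheapest open site; total = fixed + service.
{E}: #1→E 8·13=104, #2→E 14·10=140, #3→E 13·9=117, #4→E 3·6=18, #5→E 4·17=68. Service 447; fixed 95; total 542.
{C, E}: #1→E 8·13=104, #2→C 8·10=80, #3→C 8·9=72, #4→E 3·6=18, #5→C 4·17=68. Service 342; fixed 296; total 638.
{A, E}: #1→E 8·13=104, #2→A 3·10=30, #3→A 5·9=45, #4→E 3·6=18, #5→E 4·17=68. Service 265; fixed 376; total 641.
{A, B, C, D, E}: #1→B 5·13=65, #2→A 3·10=30, #3→A 5·9=45, #4→E 3·6=18, #5→C 4·17=68. Service 226; fixed 1038; total 1264.
No other subset beats 542.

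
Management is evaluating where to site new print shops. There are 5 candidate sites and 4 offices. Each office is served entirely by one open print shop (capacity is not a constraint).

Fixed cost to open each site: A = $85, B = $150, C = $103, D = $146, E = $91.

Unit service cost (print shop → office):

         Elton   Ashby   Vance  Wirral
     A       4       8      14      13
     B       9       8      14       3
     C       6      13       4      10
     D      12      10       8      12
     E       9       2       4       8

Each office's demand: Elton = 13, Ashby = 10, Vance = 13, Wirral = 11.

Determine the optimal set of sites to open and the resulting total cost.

Open E only; minimum total cost 368.

For any fixed open set, each office goes to its cheapest open site; total = fixed + service.
{E}: Elton→E 9·13=117, Ashby→E 2·10=20, Vance→E 4·13=52, Wirral→E 8·11=88. Service 277; fixed 91; total 368.
{A, E}: Elton→A 4·13=52, Ashby→E 2·10=20, Vance→E 4·13=52, Wirral→E 8·11=88. Service 212; fixed 176; total 388.
{C, E}: service 238 + fixed 194 = 432
{A, B, C, D, E}: Elton→A 4·13=52, Ashby→E 2·10=20, Vance→C 4·13=52, Wirral→B 3·11=33. Service 157; fixed 575; total 732.
No other subset beats 368.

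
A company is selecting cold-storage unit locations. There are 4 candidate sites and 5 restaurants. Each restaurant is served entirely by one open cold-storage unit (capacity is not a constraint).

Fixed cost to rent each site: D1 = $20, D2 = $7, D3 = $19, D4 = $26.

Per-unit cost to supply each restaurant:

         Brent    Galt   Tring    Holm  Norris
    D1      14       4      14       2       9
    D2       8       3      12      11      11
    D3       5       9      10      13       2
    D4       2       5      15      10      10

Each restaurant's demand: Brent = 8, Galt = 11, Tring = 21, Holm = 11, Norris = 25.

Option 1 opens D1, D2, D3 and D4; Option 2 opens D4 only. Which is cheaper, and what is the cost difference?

Option 1 is cheaper by 369.

Option 1: {D1, D2, D3, D4}: Brent→D4 2·8=16, Galt→D2 3·11=33, Tring→D3 10·21=210, Holm→D1 2·11=22, Norris→D3 2·25=50. Service 331; fixed 72; total 403.
Option 2: {D4}: Brent→D4 2·8=16, Galt→D4 5·11=55, Tring→D4 15·21=315, Holm→D4 10·11=110, Norris→D4 10·25=250. Service 746; fixed 26; total 772.
Difference: |403 − 772| = 369.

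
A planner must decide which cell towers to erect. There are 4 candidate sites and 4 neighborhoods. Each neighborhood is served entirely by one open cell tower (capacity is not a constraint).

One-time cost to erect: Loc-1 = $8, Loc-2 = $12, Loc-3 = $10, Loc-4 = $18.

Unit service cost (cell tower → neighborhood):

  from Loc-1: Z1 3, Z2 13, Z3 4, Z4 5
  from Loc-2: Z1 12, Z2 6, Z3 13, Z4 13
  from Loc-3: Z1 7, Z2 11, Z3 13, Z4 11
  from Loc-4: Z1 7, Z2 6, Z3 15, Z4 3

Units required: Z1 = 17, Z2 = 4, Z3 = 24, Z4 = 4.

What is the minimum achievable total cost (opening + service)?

For any fixed open set, each neighborhood goes to its cheapest open site; total = fixed + service.
{Loc-1, Loc-4}: Z1→Loc-1 3·17=51, Z2→Loc-4 6·4=24, Z3→Loc-1 4·24=96, Z4→Loc-4 3·4=12. Service 183; fixed 26; total 209.
{Loc-1, Loc-2}: service 191 + fixed 20 = 211
{Loc-1, Loc-3, Loc-4}: service 183 + fixed 36 = 219
{Loc-1, Loc-2, Loc-3, Loc-4}: service 183 + fixed 48 = 231
No other subset beats 209.

Minimum total cost: 209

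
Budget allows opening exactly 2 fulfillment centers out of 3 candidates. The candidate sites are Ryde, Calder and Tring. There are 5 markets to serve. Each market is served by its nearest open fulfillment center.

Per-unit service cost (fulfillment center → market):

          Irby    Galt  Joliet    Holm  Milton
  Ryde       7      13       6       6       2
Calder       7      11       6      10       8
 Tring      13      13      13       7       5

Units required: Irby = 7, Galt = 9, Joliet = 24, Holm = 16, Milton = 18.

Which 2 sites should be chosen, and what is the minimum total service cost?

Choose Ryde and Calder; total service cost 424.

With exactly 2 open, each market uses its cheapest among the chosen.
{Ryde, Calder}: Irby→Ryde 7·7=49, Galt→Calder 11·9=99, Joliet→Ryde 6·24=144, Holm→Ryde 6·16=96, Milton→Ryde 2·18=36. Service cost 424.
{Ryde, Tring}: service cost 442
{Calder, Tring}: service cost 494
Among all 3 size-2 choices, {Ryde, Calder} is lowest.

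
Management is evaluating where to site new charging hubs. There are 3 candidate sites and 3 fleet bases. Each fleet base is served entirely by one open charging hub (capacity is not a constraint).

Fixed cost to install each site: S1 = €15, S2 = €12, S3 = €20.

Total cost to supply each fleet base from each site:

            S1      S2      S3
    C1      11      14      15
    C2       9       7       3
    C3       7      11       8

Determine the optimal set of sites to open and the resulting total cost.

For any fixed open set, each fleet base goes to its cheapest open site; total = fixed + service.
{S1}: C1→S1 11, C2→S1 9, C3→S1 7. Service 27; fixed 15; total 42.
{S2}: service 32 + fixed 12 = 44
{S3}: service 26 + fixed 20 = 46
{S1, S2, S3}: service 21 + fixed 47 = 68
No other subset beats 42.

Open S1 only; minimum total cost 42.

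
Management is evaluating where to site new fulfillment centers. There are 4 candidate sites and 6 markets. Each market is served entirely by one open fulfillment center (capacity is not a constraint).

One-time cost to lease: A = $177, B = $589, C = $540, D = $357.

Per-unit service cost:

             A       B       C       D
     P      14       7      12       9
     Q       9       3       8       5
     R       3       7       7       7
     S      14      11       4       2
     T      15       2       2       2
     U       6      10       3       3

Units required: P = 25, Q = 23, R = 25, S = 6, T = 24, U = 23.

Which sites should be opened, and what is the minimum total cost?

Open D only; minimum total cost 1001.

For any fixed open set, each market goes to its cheapest open site; total = fixed + service.
{D}: P→D 9·25=225, Q→D 5·23=115, R→D 7·25=175, S→D 2·6=12, T→D 2·24=48, U→D 3·23=69. Service 644; fixed 357; total 1001.
{A, D}: service 544 + fixed 534 = 1078
{A, B}: service 571 + fixed 766 = 1337
{A, B, C, D}: service 448 + fixed 1663 = 2111
No other subset beats 1001.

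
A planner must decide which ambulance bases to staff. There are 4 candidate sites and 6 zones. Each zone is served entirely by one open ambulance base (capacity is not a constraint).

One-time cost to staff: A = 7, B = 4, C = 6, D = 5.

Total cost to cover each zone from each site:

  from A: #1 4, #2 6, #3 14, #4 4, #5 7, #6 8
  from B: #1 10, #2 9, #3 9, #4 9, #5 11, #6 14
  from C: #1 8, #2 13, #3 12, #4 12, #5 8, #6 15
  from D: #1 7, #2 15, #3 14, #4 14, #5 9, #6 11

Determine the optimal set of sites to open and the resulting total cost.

For any fixed open set, each zone goes to its cheapest open site; total = fixed + service.
{A, B}: #1→A 4, #2→A 6, #3→B 9, #4→A 4, #5→A 7, #6→A 8. Service 38; fixed 11; total 49.
{A}: #1→A 4, #2→A 6, #3→A 14, #4→A 4, #5→A 7, #6→A 8. Service 43; fixed 7; total 50.
{A, B, D}: #1→A 4, #2→A 6, #3→B 9, #4→A 4, #5→A 7, #6→A 8. Service 38; fixed 16; total 54.
{A, B, C, D}: service 38 + fixed 22 = 60
(All 15 nonempty subsets were checked; A and B is lowest.)

Open A and B; minimum total cost 49.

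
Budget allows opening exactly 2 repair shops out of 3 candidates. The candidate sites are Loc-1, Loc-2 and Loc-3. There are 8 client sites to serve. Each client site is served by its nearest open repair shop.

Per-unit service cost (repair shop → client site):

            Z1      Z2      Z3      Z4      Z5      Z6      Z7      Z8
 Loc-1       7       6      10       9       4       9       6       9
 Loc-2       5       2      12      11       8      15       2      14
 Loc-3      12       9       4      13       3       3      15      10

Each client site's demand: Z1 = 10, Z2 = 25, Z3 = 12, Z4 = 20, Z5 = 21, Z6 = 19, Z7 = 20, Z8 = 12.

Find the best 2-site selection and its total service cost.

Choose Loc-2 and Loc-3; total service cost 648.

With exactly 2 open, each client site uses its cheapest among the chosen.
{Loc-2, Loc-3}: Z1→Loc-2 5·10=50, Z2→Loc-2 2·25=50, Z3→Loc-3 4·12=48, Z4→Loc-2 11·20=220, Z5→Loc-3 3·21=63, Z6→Loc-3 3·19=57, Z7→Loc-2 2·20=40, Z8→Loc-3 10·12=120. Service cost 648.
{Loc-1, Loc-3}: service cost 796
{Loc-1, Loc-2}: service cost 803
Among all 3 size-2 choices, {Loc-2, Loc-3} is lowest.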